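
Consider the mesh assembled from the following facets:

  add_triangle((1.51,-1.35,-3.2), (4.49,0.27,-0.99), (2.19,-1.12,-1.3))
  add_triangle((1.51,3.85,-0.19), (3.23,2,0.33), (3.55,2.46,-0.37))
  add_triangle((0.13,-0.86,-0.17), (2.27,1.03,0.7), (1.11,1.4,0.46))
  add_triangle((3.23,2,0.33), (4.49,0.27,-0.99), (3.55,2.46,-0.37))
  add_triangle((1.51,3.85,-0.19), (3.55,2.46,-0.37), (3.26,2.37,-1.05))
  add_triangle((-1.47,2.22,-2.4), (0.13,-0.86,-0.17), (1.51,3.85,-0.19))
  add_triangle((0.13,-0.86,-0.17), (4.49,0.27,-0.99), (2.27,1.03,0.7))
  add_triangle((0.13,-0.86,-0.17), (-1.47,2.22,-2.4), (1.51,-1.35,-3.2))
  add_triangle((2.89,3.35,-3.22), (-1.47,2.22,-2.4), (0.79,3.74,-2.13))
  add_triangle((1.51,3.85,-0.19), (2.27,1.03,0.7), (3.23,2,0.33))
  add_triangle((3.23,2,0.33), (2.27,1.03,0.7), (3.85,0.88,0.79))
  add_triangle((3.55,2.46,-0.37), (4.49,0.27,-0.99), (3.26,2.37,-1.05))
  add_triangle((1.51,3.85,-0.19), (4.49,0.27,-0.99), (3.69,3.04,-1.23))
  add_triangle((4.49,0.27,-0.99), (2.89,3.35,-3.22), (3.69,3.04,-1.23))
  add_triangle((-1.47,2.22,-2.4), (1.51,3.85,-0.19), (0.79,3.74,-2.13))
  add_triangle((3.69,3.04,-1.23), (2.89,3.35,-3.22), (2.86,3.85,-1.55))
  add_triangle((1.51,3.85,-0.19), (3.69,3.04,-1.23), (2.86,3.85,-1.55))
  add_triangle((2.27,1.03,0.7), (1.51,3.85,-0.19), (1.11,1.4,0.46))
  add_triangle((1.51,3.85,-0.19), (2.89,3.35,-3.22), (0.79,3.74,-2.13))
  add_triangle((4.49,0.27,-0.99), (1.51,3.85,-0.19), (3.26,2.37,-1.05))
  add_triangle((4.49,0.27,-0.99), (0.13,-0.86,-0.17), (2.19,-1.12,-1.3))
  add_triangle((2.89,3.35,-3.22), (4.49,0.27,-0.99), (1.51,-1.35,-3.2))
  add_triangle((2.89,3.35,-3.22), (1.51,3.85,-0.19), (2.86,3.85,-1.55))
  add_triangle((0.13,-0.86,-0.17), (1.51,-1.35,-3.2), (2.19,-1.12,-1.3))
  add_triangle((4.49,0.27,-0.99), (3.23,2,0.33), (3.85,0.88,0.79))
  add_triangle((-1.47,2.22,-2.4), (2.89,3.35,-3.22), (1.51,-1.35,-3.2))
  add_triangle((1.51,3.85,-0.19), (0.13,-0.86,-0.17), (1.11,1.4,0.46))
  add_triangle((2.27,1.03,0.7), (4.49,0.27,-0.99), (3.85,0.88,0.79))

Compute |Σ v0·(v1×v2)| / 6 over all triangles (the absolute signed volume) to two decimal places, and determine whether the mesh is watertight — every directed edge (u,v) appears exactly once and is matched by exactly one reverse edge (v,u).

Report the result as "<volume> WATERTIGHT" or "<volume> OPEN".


46.34 WATERTIGHT

Per-triangle v0·(v1×v2)/6:
  t1: +1.8045
  t2: +1.1012
  t3: -0.0303
  t4: +1.1943
  t5: +1.1760
  t6: -1.0059
  t7: +0.6851
  t8: +1.0083
  t9: +3.1307
  t10: +0.6649
  t11: +0.2988
  t12: +1.2283
  t13: +1.4728
  t14: +4.4571
  t15: +1.9272
  t16: +1.7176
  t17: +1.2441
  t18: +0.3633
  t19: +3.2942
  t20: -1.1643
  t21: +0.3983
  t22: +9.5994
  t23: +1.2707
  t24: +0.6476
  t25: +1.7089
  t26: +8.8982
  t27: -0.2351
  t28: -0.5132
Σ = +46.3426 → |volume| = 46.34

Directed edges: 84 total, each appears once with its reverse present → watertight.


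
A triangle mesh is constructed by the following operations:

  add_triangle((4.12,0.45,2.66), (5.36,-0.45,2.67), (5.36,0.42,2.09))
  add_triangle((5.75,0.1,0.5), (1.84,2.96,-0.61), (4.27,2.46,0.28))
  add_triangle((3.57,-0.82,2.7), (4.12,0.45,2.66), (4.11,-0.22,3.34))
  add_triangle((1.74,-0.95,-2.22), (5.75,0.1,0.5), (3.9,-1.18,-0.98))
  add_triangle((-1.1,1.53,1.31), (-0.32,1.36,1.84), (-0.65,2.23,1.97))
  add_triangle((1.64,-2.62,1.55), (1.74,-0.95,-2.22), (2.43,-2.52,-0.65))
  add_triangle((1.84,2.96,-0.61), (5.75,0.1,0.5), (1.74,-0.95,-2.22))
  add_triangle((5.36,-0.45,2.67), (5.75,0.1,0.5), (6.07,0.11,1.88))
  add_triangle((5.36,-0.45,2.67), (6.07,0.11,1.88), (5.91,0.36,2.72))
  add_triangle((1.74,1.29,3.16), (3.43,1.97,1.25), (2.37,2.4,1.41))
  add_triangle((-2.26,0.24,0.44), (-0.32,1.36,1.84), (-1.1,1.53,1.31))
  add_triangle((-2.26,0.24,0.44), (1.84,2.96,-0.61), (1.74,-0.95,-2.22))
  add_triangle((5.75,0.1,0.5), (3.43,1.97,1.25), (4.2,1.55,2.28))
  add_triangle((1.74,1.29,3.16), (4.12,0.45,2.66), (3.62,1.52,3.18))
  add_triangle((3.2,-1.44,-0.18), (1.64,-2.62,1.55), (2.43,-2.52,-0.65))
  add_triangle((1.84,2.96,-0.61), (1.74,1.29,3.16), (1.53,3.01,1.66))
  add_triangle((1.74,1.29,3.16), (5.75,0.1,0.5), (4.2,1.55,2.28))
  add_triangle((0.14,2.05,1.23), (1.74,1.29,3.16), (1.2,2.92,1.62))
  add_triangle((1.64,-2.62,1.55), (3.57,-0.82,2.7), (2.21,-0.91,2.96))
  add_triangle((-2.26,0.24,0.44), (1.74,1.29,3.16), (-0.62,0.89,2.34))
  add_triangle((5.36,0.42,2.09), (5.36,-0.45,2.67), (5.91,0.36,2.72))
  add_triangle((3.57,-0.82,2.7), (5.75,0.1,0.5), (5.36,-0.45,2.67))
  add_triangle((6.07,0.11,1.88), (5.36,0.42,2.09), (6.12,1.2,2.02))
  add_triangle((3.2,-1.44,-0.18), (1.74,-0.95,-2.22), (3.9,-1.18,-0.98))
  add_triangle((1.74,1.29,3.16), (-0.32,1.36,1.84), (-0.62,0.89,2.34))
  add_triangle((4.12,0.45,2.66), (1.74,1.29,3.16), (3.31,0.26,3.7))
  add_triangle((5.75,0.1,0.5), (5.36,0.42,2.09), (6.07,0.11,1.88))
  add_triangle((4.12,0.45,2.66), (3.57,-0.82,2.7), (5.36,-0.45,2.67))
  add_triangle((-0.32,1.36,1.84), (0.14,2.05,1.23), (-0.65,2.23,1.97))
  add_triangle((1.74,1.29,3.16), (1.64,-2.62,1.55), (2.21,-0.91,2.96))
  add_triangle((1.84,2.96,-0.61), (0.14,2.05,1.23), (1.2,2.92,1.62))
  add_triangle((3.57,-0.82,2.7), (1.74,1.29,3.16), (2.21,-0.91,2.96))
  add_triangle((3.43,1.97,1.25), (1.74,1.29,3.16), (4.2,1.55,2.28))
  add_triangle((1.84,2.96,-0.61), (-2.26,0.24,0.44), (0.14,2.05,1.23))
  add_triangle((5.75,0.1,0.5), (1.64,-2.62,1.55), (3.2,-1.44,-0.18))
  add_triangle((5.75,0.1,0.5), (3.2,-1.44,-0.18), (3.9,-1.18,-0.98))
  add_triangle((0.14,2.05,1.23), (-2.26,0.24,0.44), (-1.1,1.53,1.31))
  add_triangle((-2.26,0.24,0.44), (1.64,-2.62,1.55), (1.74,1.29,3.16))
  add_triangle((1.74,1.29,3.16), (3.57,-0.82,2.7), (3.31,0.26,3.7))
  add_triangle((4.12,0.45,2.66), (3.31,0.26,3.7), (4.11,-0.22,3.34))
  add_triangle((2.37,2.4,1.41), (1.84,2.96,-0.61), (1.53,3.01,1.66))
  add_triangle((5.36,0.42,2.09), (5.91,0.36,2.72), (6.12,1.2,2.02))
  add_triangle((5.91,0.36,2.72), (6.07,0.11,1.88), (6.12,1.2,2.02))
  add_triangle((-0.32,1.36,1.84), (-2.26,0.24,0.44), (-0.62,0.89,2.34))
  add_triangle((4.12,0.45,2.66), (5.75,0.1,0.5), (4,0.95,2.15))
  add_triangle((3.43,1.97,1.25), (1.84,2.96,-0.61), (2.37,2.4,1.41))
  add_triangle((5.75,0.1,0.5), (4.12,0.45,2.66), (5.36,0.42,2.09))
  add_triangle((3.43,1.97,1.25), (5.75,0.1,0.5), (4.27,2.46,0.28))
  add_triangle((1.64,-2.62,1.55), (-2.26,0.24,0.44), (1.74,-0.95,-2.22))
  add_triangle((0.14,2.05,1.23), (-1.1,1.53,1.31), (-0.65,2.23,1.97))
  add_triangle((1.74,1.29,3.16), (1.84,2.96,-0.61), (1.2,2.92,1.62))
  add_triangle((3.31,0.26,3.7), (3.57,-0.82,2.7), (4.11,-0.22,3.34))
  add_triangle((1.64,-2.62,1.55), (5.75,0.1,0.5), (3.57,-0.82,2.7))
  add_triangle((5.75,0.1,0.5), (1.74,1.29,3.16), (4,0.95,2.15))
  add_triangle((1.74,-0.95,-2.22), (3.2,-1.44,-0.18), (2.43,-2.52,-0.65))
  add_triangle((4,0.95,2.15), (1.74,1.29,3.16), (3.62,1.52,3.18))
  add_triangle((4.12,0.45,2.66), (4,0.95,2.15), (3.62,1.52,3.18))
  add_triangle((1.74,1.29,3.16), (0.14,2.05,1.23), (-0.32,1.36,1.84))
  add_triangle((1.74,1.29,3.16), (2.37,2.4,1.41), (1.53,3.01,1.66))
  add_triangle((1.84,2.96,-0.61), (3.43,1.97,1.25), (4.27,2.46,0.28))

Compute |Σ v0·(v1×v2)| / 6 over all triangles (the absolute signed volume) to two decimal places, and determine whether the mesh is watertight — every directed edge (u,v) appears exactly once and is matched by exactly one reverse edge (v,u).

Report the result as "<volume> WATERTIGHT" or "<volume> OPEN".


66.80 WATERTIGHT

Per-triangle v0·(v1×v2)/6:
  t1: +0.8847
  t2: +1.5043
  t3: +0.3888
  t4: +1.5965
  t5: +0.1540
  t6: -0.0350
  t7: +7.3772
  t8: +0.7133
  t9: +0.7508
  t10: +1.4092
  t11: +0.3989
  t12: +2.3085
  t13: +2.1584
  t14: +0.9362
  t15: +1.7647
  t16: -1.6318
  t17: +1.9469
  t18: +0.8902
  t19: +1.6458
  t20: -0.1467
  t21: -0.2695
  t22: +0.6191
  t23: -0.4330
  t24: +0.7185
  t25: +0.6578
  t26: +1.3225
  t27: +0.4166
  t28: +0.9377
  t29: +0.1915
  t30: +0.1163
  t31: +0.7418
  t32: +1.7370
  t33: +1.3696
  t34: +1.6901
  t35: +3.1804
  t36: +1.3427
  t37: +0.1831
  t38: +4.2617
  t39: -0.0836
  t40: +0.6700
  t41: +1.3083
  t42: -0.2337
  t43: +0.9483
  t44: +0.5566
  t45: +1.2887
  t46: +1.3548
  t47: -0.1320
  t48: +2.3431
  t49: +2.2719
  t50: +0.1526
  t51: +2.0679
  t52: +0.3749
  t53: +4.8754
  t54: -0.3629
  t55: +1.5688
  t56: -0.2578
  t57: +0.6310
  t58: +0.9145
  t59: +1.3657
  t60: +1.3829
Σ = +66.8042 → |volume| = 66.80

Directed edges: 180 total, each appears once with its reverse present → watertight.


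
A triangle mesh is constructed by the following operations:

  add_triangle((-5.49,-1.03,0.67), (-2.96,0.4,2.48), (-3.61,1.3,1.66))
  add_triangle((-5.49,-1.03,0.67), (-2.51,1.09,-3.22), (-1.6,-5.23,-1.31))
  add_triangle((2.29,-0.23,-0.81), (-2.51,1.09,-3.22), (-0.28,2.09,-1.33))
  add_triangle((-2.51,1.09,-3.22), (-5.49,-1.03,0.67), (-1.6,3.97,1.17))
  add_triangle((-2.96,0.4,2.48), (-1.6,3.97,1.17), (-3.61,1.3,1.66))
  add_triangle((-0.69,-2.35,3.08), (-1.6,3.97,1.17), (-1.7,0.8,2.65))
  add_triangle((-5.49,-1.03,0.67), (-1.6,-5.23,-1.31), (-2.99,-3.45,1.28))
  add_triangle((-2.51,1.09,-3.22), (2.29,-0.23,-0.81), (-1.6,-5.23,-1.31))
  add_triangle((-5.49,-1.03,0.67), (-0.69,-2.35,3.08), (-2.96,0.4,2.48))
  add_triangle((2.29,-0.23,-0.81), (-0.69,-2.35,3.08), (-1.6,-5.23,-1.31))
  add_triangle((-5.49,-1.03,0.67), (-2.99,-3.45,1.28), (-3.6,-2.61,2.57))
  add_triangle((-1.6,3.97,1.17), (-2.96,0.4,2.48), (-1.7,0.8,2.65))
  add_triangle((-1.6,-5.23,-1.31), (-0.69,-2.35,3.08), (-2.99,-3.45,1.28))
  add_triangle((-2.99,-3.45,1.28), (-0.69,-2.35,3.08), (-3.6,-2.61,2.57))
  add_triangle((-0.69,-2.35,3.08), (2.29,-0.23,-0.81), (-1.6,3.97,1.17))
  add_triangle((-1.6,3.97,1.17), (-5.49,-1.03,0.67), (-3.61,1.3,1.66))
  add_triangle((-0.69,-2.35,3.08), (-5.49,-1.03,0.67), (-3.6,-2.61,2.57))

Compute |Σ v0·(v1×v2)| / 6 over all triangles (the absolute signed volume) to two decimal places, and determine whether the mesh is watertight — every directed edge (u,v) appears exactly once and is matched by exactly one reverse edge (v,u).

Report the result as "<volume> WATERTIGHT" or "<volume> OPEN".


97.87 OPEN

Per-triangle v0·(v1×v2)/6:
  t1: +2.7673
  t2: +18.0563
  t3: +2.7756
  t4: +15.1702
  t5: +2.4587
  t6: +0.8236
  t7: +8.1069
  t8: +9.0516
  t9: +6.9236
  t10: +7.5670
  t11: +4.0125
  t12: +2.3178
  t13: +6.2404
  t14: +2.9390
  t15: +4.6809
  t16: +3.0011
  t17: +0.9739
Σ = +97.8665 → |volume| = 97.87

Directed edges: 51 total; 7 unmatched, e.g. (-2.51,1.09,-3.22)→(-0.28,2.09,-1.33) → open.


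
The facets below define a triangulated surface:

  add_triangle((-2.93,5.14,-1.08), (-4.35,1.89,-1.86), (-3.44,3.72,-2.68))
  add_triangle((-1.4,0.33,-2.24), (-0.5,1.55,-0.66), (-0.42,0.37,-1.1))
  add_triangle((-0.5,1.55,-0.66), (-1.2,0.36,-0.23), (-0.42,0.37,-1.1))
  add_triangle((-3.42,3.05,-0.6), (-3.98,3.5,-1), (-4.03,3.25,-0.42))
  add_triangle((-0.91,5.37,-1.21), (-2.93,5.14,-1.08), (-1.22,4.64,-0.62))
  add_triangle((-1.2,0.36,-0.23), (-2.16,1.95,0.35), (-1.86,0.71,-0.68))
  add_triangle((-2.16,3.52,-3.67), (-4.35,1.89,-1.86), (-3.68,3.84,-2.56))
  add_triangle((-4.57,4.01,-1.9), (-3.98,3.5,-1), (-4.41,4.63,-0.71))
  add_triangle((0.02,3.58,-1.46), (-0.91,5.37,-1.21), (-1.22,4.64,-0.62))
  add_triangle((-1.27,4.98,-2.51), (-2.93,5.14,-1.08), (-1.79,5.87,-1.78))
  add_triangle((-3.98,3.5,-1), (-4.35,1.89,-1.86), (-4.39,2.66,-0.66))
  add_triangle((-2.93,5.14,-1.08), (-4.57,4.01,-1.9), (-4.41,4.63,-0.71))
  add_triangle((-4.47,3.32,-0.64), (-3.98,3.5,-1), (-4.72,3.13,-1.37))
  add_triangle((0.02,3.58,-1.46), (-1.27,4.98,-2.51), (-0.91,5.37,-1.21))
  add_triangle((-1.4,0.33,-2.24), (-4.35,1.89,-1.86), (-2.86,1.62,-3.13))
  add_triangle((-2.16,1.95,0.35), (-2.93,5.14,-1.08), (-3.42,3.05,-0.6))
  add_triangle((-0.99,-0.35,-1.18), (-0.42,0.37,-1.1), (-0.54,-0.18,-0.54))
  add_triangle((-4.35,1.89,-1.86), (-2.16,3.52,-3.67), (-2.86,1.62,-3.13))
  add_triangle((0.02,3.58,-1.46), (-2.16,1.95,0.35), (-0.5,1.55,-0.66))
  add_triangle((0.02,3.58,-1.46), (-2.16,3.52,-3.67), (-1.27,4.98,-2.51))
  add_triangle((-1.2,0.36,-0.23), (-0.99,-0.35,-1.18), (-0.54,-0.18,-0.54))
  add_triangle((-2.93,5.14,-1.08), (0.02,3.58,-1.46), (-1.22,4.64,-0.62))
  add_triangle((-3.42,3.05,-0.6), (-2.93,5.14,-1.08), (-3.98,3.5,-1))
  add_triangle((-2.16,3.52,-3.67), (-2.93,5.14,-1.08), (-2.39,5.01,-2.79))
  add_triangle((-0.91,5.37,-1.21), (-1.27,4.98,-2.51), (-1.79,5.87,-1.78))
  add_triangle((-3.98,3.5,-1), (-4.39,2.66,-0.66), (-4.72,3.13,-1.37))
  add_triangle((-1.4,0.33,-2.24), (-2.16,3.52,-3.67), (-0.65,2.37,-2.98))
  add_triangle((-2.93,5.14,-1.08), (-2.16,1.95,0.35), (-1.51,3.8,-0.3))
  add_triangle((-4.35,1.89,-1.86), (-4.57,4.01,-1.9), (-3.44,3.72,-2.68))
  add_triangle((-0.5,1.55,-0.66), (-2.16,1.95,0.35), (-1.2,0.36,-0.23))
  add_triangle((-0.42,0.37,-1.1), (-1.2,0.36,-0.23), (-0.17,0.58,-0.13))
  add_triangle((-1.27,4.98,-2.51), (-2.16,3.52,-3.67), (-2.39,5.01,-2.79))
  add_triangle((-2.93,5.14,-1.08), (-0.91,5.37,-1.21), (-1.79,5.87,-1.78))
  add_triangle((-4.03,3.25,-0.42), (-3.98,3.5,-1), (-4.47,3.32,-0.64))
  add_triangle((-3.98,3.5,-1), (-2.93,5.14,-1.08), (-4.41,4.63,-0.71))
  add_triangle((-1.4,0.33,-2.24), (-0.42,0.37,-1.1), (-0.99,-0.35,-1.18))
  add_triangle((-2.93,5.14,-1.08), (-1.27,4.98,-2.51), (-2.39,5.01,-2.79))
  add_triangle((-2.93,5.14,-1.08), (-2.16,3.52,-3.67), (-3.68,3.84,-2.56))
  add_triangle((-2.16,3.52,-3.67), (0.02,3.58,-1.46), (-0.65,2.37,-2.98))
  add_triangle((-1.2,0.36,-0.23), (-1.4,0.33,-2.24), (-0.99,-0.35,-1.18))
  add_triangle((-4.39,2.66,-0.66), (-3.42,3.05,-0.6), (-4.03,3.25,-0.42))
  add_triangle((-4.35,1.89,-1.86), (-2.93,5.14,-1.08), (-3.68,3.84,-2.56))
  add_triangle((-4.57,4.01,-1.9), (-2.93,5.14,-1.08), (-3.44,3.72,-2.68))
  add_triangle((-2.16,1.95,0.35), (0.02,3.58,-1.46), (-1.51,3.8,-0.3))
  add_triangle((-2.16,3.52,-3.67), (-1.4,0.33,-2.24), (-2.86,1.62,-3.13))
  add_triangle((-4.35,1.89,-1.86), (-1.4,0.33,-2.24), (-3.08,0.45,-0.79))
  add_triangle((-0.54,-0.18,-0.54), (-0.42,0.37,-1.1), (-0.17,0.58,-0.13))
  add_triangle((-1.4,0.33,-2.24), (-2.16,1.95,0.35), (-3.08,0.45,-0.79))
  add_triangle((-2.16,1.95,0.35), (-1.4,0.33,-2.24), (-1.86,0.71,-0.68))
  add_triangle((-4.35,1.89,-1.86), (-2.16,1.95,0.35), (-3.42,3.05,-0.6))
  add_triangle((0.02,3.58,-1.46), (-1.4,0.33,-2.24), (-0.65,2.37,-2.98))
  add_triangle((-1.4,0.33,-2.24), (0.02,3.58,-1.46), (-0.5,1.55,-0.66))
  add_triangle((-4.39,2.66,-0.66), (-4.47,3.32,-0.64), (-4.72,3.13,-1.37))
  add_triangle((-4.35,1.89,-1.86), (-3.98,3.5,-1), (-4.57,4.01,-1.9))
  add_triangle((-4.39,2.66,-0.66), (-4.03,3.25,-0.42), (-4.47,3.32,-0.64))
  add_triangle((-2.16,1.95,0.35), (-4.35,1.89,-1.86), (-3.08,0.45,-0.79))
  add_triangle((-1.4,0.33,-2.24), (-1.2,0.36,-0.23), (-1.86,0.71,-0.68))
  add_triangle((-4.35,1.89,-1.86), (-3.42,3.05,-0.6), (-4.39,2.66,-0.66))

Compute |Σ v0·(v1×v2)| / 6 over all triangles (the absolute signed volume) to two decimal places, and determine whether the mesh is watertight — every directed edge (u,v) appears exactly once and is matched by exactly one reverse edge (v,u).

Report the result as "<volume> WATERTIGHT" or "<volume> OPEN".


31.82 OPEN

Per-triangle v0·(v1×v2)/6:
  t1: -3.6686
  t2: +0.1519
  t3: -0.2579
  t4: +0.0673
  t5: +0.7538
  t6: +0.1075
  t7: +2.6161
  t8: +0.3726
  t9: -0.0149
  t10: +1.2165
  t11: +1.1796
  t12: +2.1183
  t13: +0.4017
  t14: +1.0276
  t15: +0.8338
  t16: +1.0576
  t17: -0.0099
  t18: +2.8179
  t19: -0.3837
  t20: +1.1073
  t21: +0.0112
  t22: -1.4906
  t23: +0.4506
  t24: +1.3980
  t25: +0.8134
  t26: -0.4466
  t27: +1.2522
  t28: +0.8747
  t29: +1.8618
  t30: -0.3608
  t31: +0.1031
  t32: +1.4728
  t33: +0.8984
  t34: +0.1459
  t35: -0.8483
  t36: +0.0327
  t37: +1.7507
  t38: +3.5126
  t39: +1.7343
  t40: +0.2373
  t41: -0.1837
  t42: +3.0465
  t43: +2.5194
  t44: -0.5724
  t45: +1.0631
  t46: +1.1633
  t47: -0.0408
  t48: -1.6363
  t49: +0.5307
  t50: +0.8118
  t51: -0.8509
  t52: -0.6157
  t53: +0.3018
  t54: +0.9606
  t55: +0.0642
  t56: +1.2066
  t57: +0.0658
  t58: -0.9096
Σ = +31.8222 → |volume| = 31.82

Directed edges: 174 total; 6 unmatched, e.g. (-0.54,-0.18,-0.54)→(-1.2,0.36,-0.23) → open.


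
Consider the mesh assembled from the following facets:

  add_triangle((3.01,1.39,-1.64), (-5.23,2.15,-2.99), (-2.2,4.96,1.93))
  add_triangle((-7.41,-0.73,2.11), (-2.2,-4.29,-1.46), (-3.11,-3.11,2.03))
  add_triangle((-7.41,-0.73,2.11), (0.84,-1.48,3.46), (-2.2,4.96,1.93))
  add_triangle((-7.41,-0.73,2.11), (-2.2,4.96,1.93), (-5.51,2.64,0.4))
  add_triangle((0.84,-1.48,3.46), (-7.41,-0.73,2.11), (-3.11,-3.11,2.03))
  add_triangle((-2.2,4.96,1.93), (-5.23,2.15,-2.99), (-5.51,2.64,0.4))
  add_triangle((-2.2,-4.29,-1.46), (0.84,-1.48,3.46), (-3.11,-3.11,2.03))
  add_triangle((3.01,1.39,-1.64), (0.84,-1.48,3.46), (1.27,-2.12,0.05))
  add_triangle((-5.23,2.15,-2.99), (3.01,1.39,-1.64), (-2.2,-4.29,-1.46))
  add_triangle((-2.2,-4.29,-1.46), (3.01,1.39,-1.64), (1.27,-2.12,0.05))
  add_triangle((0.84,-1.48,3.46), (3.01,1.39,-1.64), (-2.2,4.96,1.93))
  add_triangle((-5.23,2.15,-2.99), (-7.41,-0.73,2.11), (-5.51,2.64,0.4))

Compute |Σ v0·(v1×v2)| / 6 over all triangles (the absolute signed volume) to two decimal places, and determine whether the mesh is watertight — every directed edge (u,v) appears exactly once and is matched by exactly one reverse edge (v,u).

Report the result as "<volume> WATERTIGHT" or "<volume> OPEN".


152.18 OPEN

Per-triangle v0·(v1×v2)/6:
  t1: +19.1815
  t2: +12.9813
  t3: +26.1658
  t4: +12.5975
  t5: +10.5996
  t6: +11.5083
  t7: +7.8248
  t8: +4.6240
  t9: +15.6803
  t10: +4.8285
  t11: +12.4302
  t12: +13.7592
Σ = +152.1809 → |volume| = 152.18

Directed edges: 36 total; 6 unmatched, e.g. (-7.41,-0.73,2.11)→(-2.2,-4.29,-1.46) → open.


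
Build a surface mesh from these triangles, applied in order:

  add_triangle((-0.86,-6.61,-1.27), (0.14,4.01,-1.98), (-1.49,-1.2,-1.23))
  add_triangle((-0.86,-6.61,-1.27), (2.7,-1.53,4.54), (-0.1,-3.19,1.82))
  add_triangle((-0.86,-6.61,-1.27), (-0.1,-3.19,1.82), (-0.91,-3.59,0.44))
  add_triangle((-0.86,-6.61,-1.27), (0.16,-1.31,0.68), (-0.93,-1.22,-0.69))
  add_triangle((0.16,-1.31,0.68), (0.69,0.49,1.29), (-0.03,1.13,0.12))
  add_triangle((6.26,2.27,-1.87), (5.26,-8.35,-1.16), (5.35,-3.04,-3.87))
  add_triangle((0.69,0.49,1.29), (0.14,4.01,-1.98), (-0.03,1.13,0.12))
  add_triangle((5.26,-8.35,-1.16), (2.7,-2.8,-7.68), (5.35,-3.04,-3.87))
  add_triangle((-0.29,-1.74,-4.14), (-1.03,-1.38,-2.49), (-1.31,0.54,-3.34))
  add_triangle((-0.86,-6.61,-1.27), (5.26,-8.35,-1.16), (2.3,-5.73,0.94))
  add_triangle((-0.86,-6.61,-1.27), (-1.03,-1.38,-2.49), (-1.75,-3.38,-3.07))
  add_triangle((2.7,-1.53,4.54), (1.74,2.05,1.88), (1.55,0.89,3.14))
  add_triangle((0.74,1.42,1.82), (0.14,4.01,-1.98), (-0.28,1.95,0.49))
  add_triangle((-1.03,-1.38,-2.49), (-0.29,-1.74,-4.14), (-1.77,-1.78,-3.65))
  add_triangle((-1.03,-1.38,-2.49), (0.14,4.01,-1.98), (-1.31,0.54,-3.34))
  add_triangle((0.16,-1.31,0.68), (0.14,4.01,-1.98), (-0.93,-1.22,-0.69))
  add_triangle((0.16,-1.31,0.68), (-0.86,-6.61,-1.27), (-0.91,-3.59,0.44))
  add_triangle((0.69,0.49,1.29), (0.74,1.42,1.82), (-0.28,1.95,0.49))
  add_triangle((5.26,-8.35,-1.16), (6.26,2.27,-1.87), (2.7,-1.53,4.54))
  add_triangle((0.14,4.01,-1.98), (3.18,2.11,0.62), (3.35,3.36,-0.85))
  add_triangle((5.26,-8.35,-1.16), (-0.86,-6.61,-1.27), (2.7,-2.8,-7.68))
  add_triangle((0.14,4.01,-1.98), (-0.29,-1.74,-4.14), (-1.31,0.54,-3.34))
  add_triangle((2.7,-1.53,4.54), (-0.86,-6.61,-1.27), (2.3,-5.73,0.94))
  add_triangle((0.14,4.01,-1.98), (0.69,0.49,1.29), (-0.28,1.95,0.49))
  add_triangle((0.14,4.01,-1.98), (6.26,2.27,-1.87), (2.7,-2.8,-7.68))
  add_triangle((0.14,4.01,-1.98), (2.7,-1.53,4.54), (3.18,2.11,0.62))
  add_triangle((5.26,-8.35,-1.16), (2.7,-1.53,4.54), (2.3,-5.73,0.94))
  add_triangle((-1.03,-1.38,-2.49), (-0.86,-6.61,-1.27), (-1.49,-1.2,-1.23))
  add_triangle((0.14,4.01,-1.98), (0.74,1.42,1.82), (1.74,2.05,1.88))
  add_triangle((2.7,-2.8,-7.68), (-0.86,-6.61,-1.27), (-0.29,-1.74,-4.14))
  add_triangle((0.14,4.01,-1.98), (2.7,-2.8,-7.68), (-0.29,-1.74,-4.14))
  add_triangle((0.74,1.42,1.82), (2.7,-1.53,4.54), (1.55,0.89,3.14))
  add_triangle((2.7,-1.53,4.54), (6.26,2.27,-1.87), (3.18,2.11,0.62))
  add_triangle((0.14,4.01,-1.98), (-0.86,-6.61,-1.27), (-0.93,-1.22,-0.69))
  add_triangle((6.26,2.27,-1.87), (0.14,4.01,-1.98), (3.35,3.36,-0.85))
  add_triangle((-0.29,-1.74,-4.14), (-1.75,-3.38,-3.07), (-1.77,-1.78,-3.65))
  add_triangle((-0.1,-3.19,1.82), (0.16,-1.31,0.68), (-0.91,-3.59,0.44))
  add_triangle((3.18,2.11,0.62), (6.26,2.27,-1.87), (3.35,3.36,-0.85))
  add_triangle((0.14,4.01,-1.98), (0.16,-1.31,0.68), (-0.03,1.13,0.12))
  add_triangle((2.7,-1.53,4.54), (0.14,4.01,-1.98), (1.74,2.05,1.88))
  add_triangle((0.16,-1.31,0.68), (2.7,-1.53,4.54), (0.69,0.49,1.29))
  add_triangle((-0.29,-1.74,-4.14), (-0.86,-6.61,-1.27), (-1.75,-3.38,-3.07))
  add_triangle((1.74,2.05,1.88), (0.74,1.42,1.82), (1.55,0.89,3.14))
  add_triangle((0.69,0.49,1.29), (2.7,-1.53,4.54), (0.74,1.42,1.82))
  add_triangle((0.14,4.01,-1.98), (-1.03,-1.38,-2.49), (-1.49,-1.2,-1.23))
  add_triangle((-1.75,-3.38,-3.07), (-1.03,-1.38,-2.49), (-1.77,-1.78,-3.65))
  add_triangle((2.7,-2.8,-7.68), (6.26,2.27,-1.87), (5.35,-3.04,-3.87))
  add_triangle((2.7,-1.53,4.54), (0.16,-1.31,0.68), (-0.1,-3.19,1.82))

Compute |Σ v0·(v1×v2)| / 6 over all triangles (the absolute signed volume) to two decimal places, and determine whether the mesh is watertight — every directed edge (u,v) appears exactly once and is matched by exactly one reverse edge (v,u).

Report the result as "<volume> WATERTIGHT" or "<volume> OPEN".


Per-triangle v0·(v1×v2)/6:
  t1: -3.6214
  t2: +6.0925
  t3: +1.5792
  t4: +0.6258
  t5: +0.0793
  t6: +26.4498
  t7: +0.3760
  t8: +30.3619
  t9: +1.3951
  t10: +12.7786
  t11: -0.9436
  t12: +1.5613
  t13: +1.2569
  t14: -0.2033
  t15: -0.7999
  t16: -0.1580
  t17: -0.8659
  t18: -0.0036
  t19: +56.1414
  t20: +1.9108
  t21: +51.4341
  t22: +3.9689
  t23: +9.7003
  t24: -1.0097
  t25: +36.0348
  t26: +4.7988
  t27: +12.8559
  t28: +2.3330
  t29: +1.4767
  t30: +13.3479
  t31: +10.7361
  t32: +0.0164
  t33: +9.4474
  t34: +2.1454
  t35: +4.9606
  t36: +1.9230
  t37: -0.2005
  t38: +3.3633
  t39: -0.0948
  t40: +1.1022
  t41: +0.2341
  t42: +5.3237
  t43: +0.5100
  t44: -0.1208
  t45: +1.8734
  t46: -0.2296
  t47: +26.7557
  t48: -0.4905
Σ = +336.2089 → |volume| = 336.21

Directed edges: 144 total, each appears once with its reverse present → watertight.

336.21 WATERTIGHT


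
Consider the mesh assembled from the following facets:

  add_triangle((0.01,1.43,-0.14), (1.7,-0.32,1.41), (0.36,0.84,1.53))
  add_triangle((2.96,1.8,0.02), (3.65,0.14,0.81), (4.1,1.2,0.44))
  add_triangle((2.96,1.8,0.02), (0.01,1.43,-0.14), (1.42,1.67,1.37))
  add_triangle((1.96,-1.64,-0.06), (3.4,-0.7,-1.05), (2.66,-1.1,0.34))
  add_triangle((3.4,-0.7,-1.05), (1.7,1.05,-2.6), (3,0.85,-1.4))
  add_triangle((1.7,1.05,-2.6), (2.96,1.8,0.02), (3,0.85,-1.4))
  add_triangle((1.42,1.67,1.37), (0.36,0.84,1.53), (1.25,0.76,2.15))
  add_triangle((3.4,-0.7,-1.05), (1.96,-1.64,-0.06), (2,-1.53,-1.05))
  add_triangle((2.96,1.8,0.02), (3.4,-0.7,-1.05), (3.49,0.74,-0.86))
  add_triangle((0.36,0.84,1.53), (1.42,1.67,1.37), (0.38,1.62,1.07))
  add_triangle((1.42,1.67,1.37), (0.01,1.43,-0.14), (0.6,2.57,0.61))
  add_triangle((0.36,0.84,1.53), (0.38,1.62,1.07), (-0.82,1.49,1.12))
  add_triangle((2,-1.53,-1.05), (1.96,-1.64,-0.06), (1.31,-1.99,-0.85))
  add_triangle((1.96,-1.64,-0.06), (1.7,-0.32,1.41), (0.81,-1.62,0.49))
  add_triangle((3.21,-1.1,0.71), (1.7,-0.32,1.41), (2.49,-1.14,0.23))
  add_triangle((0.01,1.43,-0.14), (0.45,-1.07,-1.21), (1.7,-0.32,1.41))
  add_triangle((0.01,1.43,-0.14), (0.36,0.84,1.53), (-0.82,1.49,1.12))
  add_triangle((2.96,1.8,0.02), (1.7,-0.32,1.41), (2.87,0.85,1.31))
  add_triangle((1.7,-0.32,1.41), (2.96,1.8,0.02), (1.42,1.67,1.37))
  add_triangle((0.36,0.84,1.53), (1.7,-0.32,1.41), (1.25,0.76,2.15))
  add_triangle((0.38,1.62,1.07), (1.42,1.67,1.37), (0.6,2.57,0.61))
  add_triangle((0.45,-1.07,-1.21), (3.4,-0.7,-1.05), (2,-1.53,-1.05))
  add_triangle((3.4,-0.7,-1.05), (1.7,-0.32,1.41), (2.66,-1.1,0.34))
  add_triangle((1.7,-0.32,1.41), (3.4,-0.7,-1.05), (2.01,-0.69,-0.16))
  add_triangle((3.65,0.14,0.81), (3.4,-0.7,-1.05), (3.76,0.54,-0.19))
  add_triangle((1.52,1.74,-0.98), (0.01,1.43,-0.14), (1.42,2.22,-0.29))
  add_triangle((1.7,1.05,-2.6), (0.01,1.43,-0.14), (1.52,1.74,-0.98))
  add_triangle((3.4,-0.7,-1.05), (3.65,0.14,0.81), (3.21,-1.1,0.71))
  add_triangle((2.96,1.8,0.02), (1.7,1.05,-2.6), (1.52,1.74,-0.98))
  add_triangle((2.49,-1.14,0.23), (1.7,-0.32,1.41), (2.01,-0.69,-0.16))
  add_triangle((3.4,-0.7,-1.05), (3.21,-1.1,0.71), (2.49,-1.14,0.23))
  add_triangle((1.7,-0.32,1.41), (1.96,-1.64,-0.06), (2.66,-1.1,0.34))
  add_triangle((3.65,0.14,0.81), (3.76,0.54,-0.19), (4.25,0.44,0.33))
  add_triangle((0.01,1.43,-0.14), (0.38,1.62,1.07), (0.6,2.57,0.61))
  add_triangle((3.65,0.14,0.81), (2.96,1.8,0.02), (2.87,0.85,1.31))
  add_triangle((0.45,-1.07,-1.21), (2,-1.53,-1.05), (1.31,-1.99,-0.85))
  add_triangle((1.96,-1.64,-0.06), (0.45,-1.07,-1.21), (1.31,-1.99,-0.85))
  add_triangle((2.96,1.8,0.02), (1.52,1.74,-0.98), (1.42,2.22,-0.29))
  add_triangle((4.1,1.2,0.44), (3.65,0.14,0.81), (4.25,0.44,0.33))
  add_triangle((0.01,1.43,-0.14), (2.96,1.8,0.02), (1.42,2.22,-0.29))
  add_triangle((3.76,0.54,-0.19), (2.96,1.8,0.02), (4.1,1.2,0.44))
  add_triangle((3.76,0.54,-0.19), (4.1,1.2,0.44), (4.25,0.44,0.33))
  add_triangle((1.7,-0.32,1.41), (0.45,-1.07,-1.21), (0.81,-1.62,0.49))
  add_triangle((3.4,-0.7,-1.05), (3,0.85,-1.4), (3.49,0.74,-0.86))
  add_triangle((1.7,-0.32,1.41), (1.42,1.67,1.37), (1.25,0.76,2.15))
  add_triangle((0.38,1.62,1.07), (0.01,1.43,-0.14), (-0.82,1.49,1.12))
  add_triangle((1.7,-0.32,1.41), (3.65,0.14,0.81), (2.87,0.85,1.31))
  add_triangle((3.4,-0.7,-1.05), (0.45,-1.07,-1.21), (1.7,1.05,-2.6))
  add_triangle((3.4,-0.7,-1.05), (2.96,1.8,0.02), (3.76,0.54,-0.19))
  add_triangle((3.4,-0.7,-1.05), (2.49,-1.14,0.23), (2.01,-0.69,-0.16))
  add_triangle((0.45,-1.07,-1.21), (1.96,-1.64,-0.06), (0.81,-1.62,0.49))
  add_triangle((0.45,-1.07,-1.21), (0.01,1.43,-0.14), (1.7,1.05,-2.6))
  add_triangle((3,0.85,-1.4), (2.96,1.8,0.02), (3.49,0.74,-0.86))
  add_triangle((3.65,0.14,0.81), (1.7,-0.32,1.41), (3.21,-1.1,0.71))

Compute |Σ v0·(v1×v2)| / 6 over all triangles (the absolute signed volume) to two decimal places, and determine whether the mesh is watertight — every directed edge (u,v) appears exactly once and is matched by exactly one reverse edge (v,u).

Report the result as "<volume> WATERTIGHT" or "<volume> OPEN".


22.02 WATERTIGHT

Per-triangle v0·(v1×v2)/6:
  t1: -0.5377
  t2: +0.0781
  t3: +1.0114
  t4: +0.6431
  t5: +1.3500
  t6: +1.2666
  t7: +0.2918
  t8: +0.6485
  t9: +0.4747
  t10: +0.2590
  t11: +0.0765
  t12: +0.3139
  t13: +0.3267
  t14: +0.6354
  t15: +0.1136
  t16: -0.6837
  t17: -0.4259
  t18: -0.2443
  t19: +1.4650
  t20: +0.0609
  t21: +0.3017
  t22: +0.4392
  t23: +0.6254
  t24: -0.3107
  t25: +0.9520
  t26: +0.2449
  t27: +0.5708
  t28: +1.3415
  t29: +1.0429
  t30: -0.1855
  t31: +0.3562
  t32: +0.3859
  t33: +0.0250
  t34: +0.0947
  t35: +0.9772
  t36: +0.2814
  t37: -0.1658
  t38: +0.5421
  t39: +0.3098
  t40: +0.1167
  t41: +0.4927
  t42: +0.2777
  t43: -0.6076
  t44: +0.5725
  t45: +0.5568
  t46: +0.3544
  t47: +0.6226
  t48: +1.9989
  t49: +0.6304
  t50: -0.0075
  t51: +0.4848
  t52: +0.2581
  t53: +0.5438
  t54: +0.7690
Σ = +22.0157 → |volume| = 22.02

Directed edges: 162 total, each appears once with its reverse present → watertight.


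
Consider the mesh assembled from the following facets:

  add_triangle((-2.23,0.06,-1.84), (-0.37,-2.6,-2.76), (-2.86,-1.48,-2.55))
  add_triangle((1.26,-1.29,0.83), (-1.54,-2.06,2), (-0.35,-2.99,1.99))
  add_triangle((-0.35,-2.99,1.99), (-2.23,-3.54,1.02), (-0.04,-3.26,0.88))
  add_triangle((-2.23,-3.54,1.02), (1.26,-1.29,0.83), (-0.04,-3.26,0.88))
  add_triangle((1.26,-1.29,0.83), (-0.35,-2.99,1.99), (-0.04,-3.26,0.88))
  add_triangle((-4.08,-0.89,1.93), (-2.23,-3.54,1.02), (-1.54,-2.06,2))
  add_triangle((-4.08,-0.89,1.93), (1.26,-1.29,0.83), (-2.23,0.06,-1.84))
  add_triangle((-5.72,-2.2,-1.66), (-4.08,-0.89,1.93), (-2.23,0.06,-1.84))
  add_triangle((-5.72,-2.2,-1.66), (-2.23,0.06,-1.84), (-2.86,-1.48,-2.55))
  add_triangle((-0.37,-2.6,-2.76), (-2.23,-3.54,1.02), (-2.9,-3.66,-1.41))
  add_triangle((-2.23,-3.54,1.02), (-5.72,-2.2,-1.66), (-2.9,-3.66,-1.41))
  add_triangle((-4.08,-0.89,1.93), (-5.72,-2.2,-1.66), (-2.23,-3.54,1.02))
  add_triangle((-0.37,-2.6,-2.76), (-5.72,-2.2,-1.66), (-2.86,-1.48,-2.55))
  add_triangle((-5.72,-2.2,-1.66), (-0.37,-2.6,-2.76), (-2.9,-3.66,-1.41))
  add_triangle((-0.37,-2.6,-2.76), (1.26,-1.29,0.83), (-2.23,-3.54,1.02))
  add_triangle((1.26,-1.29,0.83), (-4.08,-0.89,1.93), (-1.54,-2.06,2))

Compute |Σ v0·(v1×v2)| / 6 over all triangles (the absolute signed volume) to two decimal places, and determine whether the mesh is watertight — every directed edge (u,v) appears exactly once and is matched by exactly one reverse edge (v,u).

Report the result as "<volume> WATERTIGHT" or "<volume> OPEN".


39.64 OPEN

Per-triangle v0·(v1×v2)/6:
  t1: +1.2360
  t2: +0.4238
  t3: +1.3943
  t4: -0.6170
  t5: +0.9020
  t6: +2.6811
  t7: -2.5506
  t8: +3.4968
  t9: +1.9369
  t10: +3.0742
  t11: +5.4978
  t12: +9.0426
  t13: +3.0690
  t14: +5.1032
  t15: +4.6340
  t16: +0.3188
Σ = +39.6429 → |volume| = 39.64

Directed edges: 48 total; 6 unmatched, e.g. (-2.23,0.06,-1.84)→(-0.37,-2.6,-2.76) → open.


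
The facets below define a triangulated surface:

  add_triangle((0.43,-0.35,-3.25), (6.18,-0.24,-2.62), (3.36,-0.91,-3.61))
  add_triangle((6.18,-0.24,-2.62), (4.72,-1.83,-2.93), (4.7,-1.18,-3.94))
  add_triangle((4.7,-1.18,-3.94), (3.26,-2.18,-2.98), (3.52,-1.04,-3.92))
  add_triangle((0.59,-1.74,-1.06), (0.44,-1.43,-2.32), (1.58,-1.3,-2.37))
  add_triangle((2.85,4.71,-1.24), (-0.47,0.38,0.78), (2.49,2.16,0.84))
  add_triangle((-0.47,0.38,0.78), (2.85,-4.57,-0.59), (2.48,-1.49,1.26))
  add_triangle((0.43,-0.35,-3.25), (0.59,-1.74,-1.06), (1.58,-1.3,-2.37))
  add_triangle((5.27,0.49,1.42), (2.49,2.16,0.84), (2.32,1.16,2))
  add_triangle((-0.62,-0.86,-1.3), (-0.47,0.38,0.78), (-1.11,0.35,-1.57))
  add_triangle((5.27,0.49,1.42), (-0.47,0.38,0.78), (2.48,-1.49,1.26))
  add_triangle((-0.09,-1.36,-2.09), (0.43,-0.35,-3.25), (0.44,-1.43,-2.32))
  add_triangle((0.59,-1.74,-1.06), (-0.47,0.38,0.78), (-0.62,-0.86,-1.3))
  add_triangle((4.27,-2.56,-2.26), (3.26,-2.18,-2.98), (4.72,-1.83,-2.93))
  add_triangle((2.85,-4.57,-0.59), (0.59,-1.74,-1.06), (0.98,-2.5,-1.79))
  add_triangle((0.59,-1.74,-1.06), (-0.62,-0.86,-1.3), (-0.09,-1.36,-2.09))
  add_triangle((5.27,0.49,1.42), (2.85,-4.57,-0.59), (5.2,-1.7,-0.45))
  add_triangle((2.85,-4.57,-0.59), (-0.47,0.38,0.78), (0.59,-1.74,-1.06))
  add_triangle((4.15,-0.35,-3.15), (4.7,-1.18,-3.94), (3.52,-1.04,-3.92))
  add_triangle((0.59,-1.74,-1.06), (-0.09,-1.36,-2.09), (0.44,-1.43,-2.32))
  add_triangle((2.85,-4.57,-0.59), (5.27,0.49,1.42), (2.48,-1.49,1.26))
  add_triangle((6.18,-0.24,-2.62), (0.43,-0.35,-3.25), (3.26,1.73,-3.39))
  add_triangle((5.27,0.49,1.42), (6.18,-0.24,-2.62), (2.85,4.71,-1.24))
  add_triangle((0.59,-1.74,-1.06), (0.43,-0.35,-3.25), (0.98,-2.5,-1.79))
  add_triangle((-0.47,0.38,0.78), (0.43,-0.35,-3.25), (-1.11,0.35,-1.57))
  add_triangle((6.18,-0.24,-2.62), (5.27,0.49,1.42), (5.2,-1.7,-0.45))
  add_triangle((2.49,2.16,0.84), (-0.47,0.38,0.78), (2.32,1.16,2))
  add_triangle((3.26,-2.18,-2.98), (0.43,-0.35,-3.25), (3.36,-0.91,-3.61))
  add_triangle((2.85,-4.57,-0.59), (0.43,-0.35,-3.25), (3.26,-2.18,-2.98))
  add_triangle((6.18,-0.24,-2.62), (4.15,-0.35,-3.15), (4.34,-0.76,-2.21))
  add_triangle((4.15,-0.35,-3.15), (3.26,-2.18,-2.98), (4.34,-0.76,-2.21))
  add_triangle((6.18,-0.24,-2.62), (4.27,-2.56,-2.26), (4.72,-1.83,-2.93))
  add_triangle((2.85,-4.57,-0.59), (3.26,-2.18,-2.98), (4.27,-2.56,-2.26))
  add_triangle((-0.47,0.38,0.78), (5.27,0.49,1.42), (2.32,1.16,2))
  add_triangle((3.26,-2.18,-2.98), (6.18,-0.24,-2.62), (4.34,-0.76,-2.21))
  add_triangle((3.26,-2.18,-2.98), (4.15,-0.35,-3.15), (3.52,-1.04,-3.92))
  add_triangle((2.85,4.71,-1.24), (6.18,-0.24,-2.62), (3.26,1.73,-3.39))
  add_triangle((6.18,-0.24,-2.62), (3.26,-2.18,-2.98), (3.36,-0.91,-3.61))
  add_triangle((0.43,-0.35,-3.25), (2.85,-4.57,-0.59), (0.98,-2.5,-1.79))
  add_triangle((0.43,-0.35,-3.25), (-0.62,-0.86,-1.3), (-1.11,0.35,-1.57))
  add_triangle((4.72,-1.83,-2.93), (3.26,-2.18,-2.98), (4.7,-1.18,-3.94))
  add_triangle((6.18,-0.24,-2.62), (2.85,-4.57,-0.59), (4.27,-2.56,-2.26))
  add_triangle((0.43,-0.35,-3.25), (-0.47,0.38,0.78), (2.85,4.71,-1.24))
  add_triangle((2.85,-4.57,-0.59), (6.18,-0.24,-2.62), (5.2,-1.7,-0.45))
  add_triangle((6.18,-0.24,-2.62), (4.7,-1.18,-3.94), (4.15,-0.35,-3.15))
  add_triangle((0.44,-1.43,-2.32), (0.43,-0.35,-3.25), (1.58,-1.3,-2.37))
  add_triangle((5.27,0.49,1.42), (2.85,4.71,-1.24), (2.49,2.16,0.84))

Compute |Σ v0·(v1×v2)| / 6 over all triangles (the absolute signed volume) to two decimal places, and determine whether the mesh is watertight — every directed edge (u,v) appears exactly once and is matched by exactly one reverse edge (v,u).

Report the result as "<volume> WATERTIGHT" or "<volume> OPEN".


Per-triangle v0·(v1×v2)/6:
  t1: +1.7128
  t2: +2.3486
  t3: +1.0034
  t4: +0.4992
  t5: +1.5912
  t6: +1.1211
  t7: -0.8608
  t8: +2.1886
  t9: +0.2640
  t10: +1.5904
  t11: +0.3161
  t12: +0.2218
  t13: +0.9620
  t14: +0.1849
  t15: +0.2095
  t16: +5.2570
  t17: +0.4239
  t18: +0.4850
  t19: +0.2152
  t20: +4.5652
  t21: +6.5557
  t22: +18.1669
  t23: +0.0924
  t24: +0.1081
  t25: +6.8938
  t26: +0.7300
  t27: +2.0935
  t28: +4.2039
  t29: -0.7752
  t30: -1.5664
  t31: +1.5280
  t32: +2.7021
  t33: +0.2403
  t34: +0.1908
  t35: -1.3849
  t36: +9.9093
  t37: +3.3394
  t38: +1.6502
  t39: +0.7366
  t40: +1.2199
  t41: +3.5903
  t42: +1.3930
  t43: +7.1048
  t44: +1.0499
  t45: +0.7343
  t46: +4.0612
Σ = +98.8671 → |volume| = 98.87

Directed edges: 138 total; 6 unmatched, e.g. (-0.09,-1.36,-2.09)→(0.43,-0.35,-3.25) → open.

98.87 OPEN


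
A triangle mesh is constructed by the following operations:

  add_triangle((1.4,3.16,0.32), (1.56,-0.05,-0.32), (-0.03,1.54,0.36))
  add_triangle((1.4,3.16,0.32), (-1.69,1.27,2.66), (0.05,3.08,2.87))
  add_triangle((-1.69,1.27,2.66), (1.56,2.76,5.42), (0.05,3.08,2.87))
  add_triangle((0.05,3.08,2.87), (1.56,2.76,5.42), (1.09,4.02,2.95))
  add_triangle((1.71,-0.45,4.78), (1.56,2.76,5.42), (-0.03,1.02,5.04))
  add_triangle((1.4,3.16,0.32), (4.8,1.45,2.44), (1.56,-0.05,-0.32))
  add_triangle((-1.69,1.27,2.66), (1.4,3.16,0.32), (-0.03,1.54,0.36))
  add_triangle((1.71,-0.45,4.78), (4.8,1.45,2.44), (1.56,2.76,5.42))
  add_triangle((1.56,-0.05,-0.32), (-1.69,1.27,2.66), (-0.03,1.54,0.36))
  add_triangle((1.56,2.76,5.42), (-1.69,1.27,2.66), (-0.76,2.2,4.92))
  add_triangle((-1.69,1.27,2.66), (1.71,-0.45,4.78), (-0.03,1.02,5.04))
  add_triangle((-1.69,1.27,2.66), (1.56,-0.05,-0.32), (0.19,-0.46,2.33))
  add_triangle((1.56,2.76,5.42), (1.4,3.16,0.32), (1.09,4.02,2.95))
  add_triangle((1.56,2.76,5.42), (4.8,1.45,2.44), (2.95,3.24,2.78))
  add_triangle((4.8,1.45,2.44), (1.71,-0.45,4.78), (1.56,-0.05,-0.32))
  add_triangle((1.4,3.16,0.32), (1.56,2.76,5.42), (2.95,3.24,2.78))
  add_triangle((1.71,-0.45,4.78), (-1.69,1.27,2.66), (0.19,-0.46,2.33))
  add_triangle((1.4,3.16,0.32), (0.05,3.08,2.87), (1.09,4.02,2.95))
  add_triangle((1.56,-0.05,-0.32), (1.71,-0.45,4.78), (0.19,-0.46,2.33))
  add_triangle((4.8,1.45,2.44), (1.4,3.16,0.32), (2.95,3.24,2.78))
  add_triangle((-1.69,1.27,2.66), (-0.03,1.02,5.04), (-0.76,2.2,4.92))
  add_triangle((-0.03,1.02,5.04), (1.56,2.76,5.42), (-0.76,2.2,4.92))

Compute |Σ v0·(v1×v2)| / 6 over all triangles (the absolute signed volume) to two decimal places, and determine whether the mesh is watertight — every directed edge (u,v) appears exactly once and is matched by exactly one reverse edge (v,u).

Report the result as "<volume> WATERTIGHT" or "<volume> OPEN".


49.69 WATERTIGHT

Per-triangle v0·(v1×v2)/6:
  t1: -0.0519
  t2: +1.2824
  t3: +3.6495
  t4: +2.1173
  t5: +4.3244
  t6: +2.6004
  t7: +0.7075
  t8: +10.7384
  t9: -0.8138
  t10: +0.5112
  t11: +0.9248
  t12: -1.0219
  t13: +2.3224
  t14: +6.3501
  t15: +2.4914
  t16: +3.6650
  t17: +1.2859
  t18: +0.8296
  t19: +0.3621
  t20: +3.5397
  t21: +1.2445
  t22: +2.6315
Σ = +49.6905 → |volume| = 49.69

Directed edges: 66 total, each appears once with its reverse present → watertight.


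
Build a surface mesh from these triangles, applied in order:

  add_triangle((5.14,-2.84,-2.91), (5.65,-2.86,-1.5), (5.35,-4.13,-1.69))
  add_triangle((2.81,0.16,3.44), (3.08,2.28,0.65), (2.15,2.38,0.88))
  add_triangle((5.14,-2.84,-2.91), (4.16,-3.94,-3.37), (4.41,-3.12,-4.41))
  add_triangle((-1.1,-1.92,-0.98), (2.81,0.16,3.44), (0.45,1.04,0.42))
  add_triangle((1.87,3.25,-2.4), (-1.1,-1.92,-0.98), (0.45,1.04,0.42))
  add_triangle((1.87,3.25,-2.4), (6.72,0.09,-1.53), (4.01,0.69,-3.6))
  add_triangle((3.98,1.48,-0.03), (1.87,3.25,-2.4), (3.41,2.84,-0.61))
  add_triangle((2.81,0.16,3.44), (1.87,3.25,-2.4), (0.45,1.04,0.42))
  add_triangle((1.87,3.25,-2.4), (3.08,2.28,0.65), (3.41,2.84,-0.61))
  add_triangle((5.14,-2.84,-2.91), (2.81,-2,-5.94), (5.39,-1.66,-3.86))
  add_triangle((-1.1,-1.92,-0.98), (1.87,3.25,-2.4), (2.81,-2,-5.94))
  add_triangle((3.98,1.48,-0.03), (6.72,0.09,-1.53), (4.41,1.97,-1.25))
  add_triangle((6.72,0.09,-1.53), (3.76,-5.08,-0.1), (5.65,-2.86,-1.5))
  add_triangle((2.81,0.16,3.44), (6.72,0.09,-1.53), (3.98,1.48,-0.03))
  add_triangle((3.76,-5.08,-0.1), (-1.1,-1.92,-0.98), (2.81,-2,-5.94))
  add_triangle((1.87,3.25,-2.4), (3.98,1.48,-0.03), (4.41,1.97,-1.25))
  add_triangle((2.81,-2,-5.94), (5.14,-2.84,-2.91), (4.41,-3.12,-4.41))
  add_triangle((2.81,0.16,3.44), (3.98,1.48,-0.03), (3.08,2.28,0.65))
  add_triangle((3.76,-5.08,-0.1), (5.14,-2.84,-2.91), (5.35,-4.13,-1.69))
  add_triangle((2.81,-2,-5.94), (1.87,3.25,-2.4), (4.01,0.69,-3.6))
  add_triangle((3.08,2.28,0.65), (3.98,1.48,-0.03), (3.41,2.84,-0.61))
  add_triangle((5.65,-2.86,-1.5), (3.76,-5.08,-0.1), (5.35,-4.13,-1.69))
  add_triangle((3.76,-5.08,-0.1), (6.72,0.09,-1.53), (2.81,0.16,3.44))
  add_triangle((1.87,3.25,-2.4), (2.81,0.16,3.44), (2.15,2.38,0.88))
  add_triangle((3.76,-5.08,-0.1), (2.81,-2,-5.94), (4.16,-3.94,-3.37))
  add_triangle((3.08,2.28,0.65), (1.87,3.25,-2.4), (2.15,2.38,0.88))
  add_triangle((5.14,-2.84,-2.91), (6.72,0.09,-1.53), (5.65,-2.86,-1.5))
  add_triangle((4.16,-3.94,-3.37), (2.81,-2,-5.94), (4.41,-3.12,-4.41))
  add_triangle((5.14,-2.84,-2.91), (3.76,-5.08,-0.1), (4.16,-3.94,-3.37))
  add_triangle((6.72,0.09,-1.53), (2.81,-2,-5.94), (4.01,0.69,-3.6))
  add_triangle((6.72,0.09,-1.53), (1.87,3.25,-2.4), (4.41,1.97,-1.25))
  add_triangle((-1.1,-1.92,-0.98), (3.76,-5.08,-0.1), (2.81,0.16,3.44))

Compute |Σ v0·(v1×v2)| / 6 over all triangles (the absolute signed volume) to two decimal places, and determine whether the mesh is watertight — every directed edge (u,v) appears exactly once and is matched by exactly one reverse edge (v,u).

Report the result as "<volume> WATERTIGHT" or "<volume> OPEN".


Per-triangle v0·(v1×v2)/6:
  t1: +2.0087
  t2: +1.5724
  t3: +2.0964
  t4: +0.0603
  t5: +0.1897
  t6: +8.2984
  t7: +1.4977
  t8: +2.0350
  t9: +0.8205
  t10: +5.2209
  t11: +5.1253
  t12: +2.2682
  t13: +3.7134
  t14: +6.3990
  t15: +13.6558
  t16: +1.5394
  t17: +1.8127
  t18: +3.0003
  t19: +1.4035
  t20: +7.8848
  t21: +1.1418
  t22: +2.0093
  t23: +23.5460
  t24: -2.3786
  t25: +2.5071
  t26: +1.5393
  t27: +5.0242
  t28: +2.3003
  t29: +5.4630
  t30: +9.9094
  t31: +3.3371
  t32: +5.0000
Σ = +130.0014 → |volume| = 130.00

Directed edges: 96 total; 4 unmatched, e.g. (2.81,-2,-5.94)→(5.39,-1.66,-3.86) → open.

130.00 OPEN


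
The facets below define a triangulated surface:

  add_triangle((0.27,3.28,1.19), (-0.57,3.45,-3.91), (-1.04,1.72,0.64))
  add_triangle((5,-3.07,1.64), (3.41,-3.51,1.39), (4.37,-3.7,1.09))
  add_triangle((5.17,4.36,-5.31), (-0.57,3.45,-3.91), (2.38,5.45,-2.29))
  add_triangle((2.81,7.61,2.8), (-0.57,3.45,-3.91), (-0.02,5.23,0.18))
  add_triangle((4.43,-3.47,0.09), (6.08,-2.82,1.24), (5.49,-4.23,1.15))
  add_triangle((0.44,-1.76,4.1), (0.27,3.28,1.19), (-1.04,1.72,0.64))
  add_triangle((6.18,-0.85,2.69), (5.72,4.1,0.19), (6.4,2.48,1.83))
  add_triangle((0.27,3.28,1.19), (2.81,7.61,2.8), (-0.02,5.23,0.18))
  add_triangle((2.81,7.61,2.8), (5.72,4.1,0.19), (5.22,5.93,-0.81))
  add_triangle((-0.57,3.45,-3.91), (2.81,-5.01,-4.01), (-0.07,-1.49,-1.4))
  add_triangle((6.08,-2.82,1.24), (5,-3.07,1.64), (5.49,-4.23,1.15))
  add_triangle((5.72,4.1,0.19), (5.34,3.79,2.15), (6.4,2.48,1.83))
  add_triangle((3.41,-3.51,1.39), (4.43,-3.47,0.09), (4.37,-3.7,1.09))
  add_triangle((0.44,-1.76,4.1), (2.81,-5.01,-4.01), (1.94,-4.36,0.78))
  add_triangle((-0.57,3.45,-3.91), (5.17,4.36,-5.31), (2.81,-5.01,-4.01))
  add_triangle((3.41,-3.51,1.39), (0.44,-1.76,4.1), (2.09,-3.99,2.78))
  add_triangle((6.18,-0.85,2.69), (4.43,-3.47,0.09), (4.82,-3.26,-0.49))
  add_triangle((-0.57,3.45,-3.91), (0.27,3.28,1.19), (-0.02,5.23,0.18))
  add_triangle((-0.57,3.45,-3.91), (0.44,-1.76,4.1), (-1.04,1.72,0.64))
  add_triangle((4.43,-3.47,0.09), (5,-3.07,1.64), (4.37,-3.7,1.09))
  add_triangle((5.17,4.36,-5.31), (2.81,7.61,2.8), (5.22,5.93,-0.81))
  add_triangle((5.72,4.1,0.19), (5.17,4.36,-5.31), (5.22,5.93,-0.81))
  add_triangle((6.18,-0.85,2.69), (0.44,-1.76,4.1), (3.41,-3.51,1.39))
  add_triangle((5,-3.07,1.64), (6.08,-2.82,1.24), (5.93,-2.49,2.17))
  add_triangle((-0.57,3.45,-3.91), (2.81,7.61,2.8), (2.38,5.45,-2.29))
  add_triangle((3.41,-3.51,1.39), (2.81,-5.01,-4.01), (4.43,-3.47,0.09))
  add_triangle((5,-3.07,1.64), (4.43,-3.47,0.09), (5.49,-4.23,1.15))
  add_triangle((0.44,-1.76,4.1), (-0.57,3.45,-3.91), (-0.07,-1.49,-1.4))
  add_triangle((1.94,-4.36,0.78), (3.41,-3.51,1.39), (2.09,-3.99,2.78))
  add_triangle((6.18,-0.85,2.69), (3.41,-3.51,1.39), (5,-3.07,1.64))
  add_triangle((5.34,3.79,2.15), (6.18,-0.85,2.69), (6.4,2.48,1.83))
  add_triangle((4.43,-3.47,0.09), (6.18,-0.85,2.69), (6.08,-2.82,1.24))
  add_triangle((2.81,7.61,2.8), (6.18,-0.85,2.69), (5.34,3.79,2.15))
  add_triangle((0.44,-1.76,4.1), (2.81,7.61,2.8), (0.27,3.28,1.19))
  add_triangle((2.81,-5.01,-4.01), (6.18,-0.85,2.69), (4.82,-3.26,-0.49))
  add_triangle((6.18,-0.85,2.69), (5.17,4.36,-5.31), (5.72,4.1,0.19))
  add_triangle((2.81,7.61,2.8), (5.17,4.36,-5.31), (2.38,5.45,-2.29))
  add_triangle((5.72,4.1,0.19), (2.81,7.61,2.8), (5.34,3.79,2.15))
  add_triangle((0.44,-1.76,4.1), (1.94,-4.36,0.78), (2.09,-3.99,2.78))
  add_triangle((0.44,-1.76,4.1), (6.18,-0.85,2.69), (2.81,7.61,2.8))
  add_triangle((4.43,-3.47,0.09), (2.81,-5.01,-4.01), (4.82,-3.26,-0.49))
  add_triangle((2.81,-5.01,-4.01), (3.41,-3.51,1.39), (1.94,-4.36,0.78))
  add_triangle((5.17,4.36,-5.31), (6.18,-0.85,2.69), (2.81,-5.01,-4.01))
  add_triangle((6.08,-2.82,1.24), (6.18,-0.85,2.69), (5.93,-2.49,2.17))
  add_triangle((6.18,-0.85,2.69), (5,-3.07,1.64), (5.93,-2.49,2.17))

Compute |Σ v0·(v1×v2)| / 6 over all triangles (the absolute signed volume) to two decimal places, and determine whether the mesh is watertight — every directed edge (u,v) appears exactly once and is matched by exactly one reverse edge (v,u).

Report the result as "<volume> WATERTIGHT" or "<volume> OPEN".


Per-triangle v0·(v1×v2)/6:
  t1: +3.3416
  t2: +0.6353
  t3: +13.8593
  t4: +8.7383
  t5: +1.4314
  t6: +3.0659
  t7: +3.1490
  t8: +2.0405
  t9: +10.8929
  t10: +5.2817
  t11: +1.0352
  t12: +3.9051
  t13: +0.3501
  t14: -0.3742
  t15: +32.3926
  t16: +2.6648
  t17: +2.7084
  t18: -0.4694
  t19: -1.1371
  t20: +0.9404
  t21: +13.0653
  t22: +10.8230
  t23: +12.4073
  t24: +0.8946
  t25: +12.4600
  t26: +5.2584
  t27: -0.5692
  t28: +0.1177
  t29: +2.6007
  t30: +1.4487
  t31: +3.8505
  t32: -0.3881
  t33: +8.7847
  t34: +5.6438
  t35: +1.6737
  t36: +26.0417
  t37: +16.1711
  t38: +10.6204
  t39: +1.3806
  t40: +34.9520
  t41: +2.7672
  t42: +6.9109
  t43: +63.3379
  t44: +1.5855
  t45: +0.0839
Σ = +336.3740 → |volume| = 336.37

Directed edges: 135 total; 3 unmatched, e.g. (2.81,-5.01,-4.01)→(-0.07,-1.49,-1.4) → open.

336.37 OPEN
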